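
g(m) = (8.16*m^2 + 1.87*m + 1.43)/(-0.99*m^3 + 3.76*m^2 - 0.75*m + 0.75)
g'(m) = (16.32*m + 1.87)/(-0.99*m^3 + 3.76*m^2 - 0.75*m + 0.75) + (2.97*m^2 - 7.52*m + 0.75)*(8.16*m^2 + 1.87*m + 1.43)/(-0.99*m^3 + 3.76*m^2 - 0.75*m + 0.75)^2 = (8.0784*m^4 + 3.7026*m^3 - 8.9041*m^2 + 1.4864*m + 2.475)/(0.9801*m^6 - 7.4448*m^5 + 15.6226*m^4 - 7.125*m^3 + 6.2025*m^2 - 1.125*m + 0.5625)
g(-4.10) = 0.97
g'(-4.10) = 0.10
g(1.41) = 4.62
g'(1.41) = 1.51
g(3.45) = 46.40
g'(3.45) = 233.97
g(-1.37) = 1.25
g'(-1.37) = 0.02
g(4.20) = -16.26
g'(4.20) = 29.74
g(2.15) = 6.46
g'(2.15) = 3.90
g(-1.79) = 1.22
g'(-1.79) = 0.08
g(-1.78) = 1.22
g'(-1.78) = 0.08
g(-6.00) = 0.80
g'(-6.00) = 0.07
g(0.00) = 1.91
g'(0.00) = 4.40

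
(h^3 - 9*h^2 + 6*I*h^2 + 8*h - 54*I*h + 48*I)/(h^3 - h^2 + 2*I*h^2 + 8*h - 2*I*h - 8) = (h^2 + h*(-8 + 6*I) - 48*I)/(h^2 + 2*I*h + 8)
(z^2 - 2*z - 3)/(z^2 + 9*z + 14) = (z^2 - 2*z - 3)/(z^2 + 9*z + 14)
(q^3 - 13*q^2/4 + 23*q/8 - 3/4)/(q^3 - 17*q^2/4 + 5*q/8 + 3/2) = (2*q^2 - 5*q + 2)/(2*q^2 - 7*q - 4)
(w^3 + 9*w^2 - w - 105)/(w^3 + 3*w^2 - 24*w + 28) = (w^2 + 2*w - 15)/(w^2 - 4*w + 4)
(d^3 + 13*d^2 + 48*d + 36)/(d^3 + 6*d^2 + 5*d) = (d^2 + 12*d + 36)/(d*(d + 5))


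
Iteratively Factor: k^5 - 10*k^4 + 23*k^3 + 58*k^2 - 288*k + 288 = (k - 4)*(k^4 - 6*k^3 - k^2 + 54*k - 72) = (k - 4)^2*(k^3 - 2*k^2 - 9*k + 18) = (k - 4)^2*(k - 2)*(k^2 - 9) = (k - 4)^2*(k - 2)*(k + 3)*(k - 3)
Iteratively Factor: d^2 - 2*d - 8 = (d + 2)*(d - 4)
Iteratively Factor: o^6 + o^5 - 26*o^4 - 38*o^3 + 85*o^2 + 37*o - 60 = (o + 3)*(o^5 - 2*o^4 - 20*o^3 + 22*o^2 + 19*o - 20) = (o - 1)*(o + 3)*(o^4 - o^3 - 21*o^2 + o + 20) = (o - 1)*(o + 3)*(o + 4)*(o^3 - 5*o^2 - o + 5) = (o - 1)^2*(o + 3)*(o + 4)*(o^2 - 4*o - 5) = (o - 1)^2*(o + 1)*(o + 3)*(o + 4)*(o - 5)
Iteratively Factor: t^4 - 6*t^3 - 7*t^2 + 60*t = (t - 4)*(t^3 - 2*t^2 - 15*t) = (t - 4)*(t + 3)*(t^2 - 5*t) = (t - 5)*(t - 4)*(t + 3)*(t)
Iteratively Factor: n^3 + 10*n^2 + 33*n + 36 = (n + 3)*(n^2 + 7*n + 12) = (n + 3)*(n + 4)*(n + 3)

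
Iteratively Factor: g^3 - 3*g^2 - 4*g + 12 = (g - 3)*(g^2 - 4) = (g - 3)*(g + 2)*(g - 2)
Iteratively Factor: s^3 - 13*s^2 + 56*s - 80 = (s - 4)*(s^2 - 9*s + 20) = (s - 5)*(s - 4)*(s - 4)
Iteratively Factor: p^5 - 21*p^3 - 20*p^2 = (p)*(p^4 - 21*p^2 - 20*p) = p*(p - 5)*(p^3 + 5*p^2 + 4*p) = p^2*(p - 5)*(p^2 + 5*p + 4) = p^2*(p - 5)*(p + 4)*(p + 1)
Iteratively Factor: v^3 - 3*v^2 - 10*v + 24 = (v - 2)*(v^2 - v - 12) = (v - 2)*(v + 3)*(v - 4)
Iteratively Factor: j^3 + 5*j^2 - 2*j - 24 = (j - 2)*(j^2 + 7*j + 12) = (j - 2)*(j + 4)*(j + 3)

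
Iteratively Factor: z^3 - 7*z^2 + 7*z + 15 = (z + 1)*(z^2 - 8*z + 15) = (z - 5)*(z + 1)*(z - 3)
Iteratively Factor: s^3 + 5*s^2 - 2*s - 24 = (s - 2)*(s^2 + 7*s + 12) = (s - 2)*(s + 3)*(s + 4)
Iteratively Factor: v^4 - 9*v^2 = (v)*(v^3 - 9*v) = v*(v - 3)*(v^2 + 3*v) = v^2*(v - 3)*(v + 3)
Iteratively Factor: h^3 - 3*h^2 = (h)*(h^2 - 3*h) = h^2*(h - 3)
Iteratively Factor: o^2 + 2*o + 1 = (o + 1)*(o + 1)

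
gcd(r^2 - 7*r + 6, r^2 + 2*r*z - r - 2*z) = r - 1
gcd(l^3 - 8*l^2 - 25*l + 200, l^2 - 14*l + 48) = l - 8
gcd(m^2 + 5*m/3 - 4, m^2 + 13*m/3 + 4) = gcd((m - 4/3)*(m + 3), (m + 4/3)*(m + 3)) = m + 3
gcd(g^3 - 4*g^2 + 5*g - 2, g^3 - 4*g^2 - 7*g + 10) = g - 1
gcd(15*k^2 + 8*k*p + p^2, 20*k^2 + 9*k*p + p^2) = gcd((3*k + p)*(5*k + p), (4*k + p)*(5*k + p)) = 5*k + p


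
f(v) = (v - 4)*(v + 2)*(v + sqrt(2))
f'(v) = (v - 4)*(v + 2) + (v - 4)*(v + sqrt(2)) + (v + 2)*(v + sqrt(2)) = 3*v^2 - 4*v + 2*sqrt(2)*v - 8 - 2*sqrt(2)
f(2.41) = -26.82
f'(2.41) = 3.77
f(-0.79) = -3.62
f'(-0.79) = -8.03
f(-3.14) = -14.05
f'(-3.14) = 22.43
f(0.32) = -14.81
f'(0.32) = -10.90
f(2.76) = -24.64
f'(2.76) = 8.79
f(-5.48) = -134.13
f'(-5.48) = 85.68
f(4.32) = 11.60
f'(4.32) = 40.10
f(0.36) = -15.24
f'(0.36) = -10.86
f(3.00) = -22.07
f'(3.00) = 12.66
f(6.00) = 118.63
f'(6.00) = 90.14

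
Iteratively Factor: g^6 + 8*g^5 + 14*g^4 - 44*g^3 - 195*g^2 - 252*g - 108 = (g + 2)*(g^5 + 6*g^4 + 2*g^3 - 48*g^2 - 99*g - 54) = (g + 2)^2*(g^4 + 4*g^3 - 6*g^2 - 36*g - 27) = (g + 1)*(g + 2)^2*(g^3 + 3*g^2 - 9*g - 27) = (g + 1)*(g + 2)^2*(g + 3)*(g^2 - 9) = (g + 1)*(g + 2)^2*(g + 3)^2*(g - 3)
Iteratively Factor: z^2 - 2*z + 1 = (z - 1)*(z - 1)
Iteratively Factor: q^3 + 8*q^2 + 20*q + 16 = (q + 2)*(q^2 + 6*q + 8) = (q + 2)*(q + 4)*(q + 2)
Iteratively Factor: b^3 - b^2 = (b)*(b^2 - b) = b*(b - 1)*(b)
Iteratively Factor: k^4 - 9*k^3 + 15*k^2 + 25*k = (k + 1)*(k^3 - 10*k^2 + 25*k) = (k - 5)*(k + 1)*(k^2 - 5*k) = k*(k - 5)*(k + 1)*(k - 5)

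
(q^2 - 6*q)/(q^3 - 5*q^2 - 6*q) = 1/(q + 1)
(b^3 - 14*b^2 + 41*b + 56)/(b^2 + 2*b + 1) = (b^2 - 15*b + 56)/(b + 1)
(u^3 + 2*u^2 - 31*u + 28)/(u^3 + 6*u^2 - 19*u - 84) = (u - 1)/(u + 3)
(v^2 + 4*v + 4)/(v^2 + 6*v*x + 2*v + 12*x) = (v + 2)/(v + 6*x)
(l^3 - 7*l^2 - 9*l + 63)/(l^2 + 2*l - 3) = (l^2 - 10*l + 21)/(l - 1)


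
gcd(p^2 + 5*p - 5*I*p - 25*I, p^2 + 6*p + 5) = p + 5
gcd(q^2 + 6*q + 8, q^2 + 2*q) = q + 2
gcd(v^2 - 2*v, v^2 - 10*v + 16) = v - 2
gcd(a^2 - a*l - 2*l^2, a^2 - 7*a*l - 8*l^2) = a + l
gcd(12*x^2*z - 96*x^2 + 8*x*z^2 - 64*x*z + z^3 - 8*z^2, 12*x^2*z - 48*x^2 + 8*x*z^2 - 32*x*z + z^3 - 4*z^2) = 12*x^2 + 8*x*z + z^2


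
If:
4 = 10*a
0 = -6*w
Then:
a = 2/5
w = 0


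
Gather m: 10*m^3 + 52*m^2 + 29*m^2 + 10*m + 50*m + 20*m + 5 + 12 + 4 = 10*m^3 + 81*m^2 + 80*m + 21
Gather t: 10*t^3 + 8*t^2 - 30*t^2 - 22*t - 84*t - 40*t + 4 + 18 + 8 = 10*t^3 - 22*t^2 - 146*t + 30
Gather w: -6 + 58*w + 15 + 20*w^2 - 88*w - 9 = 20*w^2 - 30*w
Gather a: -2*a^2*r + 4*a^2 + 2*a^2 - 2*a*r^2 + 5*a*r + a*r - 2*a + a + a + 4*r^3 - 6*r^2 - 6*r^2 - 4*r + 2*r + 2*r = a^2*(6 - 2*r) + a*(-2*r^2 + 6*r) + 4*r^3 - 12*r^2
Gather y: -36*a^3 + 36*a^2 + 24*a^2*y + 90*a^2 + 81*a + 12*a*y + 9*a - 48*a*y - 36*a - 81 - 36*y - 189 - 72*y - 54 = -36*a^3 + 126*a^2 + 54*a + y*(24*a^2 - 36*a - 108) - 324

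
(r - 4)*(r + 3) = r^2 - r - 12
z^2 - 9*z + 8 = (z - 8)*(z - 1)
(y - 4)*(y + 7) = y^2 + 3*y - 28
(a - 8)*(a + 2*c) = a^2 + 2*a*c - 8*a - 16*c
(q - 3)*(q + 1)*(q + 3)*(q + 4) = q^4 + 5*q^3 - 5*q^2 - 45*q - 36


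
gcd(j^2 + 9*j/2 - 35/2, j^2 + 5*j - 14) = j + 7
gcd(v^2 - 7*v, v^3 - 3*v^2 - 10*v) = v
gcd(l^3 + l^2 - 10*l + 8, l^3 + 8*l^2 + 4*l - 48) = l^2 + 2*l - 8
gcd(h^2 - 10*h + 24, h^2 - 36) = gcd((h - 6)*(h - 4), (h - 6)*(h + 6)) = h - 6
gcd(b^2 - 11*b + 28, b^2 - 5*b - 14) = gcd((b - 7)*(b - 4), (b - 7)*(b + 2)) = b - 7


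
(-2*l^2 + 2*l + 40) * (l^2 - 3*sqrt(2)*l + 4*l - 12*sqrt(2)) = -2*l^4 - 6*l^3 + 6*sqrt(2)*l^3 + 18*sqrt(2)*l^2 + 48*l^2 - 144*sqrt(2)*l + 160*l - 480*sqrt(2)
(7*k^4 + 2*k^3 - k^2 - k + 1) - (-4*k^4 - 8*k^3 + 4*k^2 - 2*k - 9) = 11*k^4 + 10*k^3 - 5*k^2 + k + 10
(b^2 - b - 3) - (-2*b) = b^2 + b - 3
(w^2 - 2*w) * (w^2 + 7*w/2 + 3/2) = w^4 + 3*w^3/2 - 11*w^2/2 - 3*w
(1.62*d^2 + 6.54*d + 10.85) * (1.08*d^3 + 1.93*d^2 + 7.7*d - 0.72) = 1.7496*d^5 + 10.1898*d^4 + 36.8142*d^3 + 70.1321*d^2 + 78.8362*d - 7.812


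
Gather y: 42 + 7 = 49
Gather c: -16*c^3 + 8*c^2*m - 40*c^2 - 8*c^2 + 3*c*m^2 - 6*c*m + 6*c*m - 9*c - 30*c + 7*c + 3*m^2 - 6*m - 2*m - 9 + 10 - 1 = -16*c^3 + c^2*(8*m - 48) + c*(3*m^2 - 32) + 3*m^2 - 8*m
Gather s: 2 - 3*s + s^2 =s^2 - 3*s + 2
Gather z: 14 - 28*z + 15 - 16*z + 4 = 33 - 44*z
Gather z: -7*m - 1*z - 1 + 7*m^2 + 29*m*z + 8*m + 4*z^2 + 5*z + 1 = 7*m^2 + m + 4*z^2 + z*(29*m + 4)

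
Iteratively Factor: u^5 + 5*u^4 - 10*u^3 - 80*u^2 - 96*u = (u - 4)*(u^4 + 9*u^3 + 26*u^2 + 24*u) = (u - 4)*(u + 4)*(u^3 + 5*u^2 + 6*u) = u*(u - 4)*(u + 4)*(u^2 + 5*u + 6) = u*(u - 4)*(u + 3)*(u + 4)*(u + 2)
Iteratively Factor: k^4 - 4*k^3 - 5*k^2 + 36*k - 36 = (k - 2)*(k^3 - 2*k^2 - 9*k + 18) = (k - 2)^2*(k^2 - 9) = (k - 3)*(k - 2)^2*(k + 3)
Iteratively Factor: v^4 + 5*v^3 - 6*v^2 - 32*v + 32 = (v - 2)*(v^3 + 7*v^2 + 8*v - 16) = (v - 2)*(v - 1)*(v^2 + 8*v + 16) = (v - 2)*(v - 1)*(v + 4)*(v + 4)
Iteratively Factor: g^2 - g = (g)*(g - 1)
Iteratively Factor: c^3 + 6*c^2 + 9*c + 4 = (c + 1)*(c^2 + 5*c + 4) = (c + 1)*(c + 4)*(c + 1)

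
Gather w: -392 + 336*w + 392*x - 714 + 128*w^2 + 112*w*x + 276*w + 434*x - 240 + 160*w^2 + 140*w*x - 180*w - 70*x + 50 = 288*w^2 + w*(252*x + 432) + 756*x - 1296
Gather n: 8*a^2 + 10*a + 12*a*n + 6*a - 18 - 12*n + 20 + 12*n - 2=8*a^2 + 12*a*n + 16*a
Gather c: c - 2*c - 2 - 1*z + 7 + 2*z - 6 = -c + z - 1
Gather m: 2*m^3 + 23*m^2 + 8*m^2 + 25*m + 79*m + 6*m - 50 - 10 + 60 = 2*m^3 + 31*m^2 + 110*m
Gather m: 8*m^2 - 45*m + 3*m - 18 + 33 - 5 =8*m^2 - 42*m + 10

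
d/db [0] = 0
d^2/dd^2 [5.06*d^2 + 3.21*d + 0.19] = 10.1200000000000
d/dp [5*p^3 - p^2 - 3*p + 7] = 15*p^2 - 2*p - 3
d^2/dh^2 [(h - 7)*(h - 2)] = 2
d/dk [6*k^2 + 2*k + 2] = 12*k + 2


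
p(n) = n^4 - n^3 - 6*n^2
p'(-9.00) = -3051.00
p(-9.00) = 6804.00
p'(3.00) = 45.00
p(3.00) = 0.00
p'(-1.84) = -12.99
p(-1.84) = -2.62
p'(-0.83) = 5.61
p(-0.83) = -3.09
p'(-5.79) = -807.51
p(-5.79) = 1116.83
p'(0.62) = -7.64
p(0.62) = -2.40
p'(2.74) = 26.88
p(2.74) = -9.25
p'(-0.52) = 4.87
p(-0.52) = -1.41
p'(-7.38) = -1682.62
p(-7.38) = 3041.53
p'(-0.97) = 5.17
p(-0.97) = -3.85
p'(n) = 4*n^3 - 3*n^2 - 12*n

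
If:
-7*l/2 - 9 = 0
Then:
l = -18/7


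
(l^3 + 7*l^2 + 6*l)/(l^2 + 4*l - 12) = l*(l + 1)/(l - 2)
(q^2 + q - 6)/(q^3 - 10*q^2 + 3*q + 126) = (q - 2)/(q^2 - 13*q + 42)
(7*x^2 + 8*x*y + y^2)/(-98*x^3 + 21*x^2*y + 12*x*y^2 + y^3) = (-x - y)/(14*x^2 - 5*x*y - y^2)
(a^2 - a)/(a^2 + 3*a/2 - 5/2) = 2*a/(2*a + 5)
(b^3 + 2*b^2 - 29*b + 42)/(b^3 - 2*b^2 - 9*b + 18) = (b + 7)/(b + 3)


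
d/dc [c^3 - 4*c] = 3*c^2 - 4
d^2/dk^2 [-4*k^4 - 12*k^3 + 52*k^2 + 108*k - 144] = -48*k^2 - 72*k + 104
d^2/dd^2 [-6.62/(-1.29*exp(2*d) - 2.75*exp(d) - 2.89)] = (6.62*(2.58*exp(d) + 2.75)*(5.16*exp(d) + 5.5)*exp(d) - (34.1592*exp(d) + 18.205)*(1.29*exp(2*d) + 2.75*exp(d) + 2.89))*exp(d)/(1.29*exp(2*d) + 2.75*exp(d) + 2.89)^3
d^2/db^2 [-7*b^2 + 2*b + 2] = -14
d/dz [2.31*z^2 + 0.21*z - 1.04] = 4.62*z + 0.21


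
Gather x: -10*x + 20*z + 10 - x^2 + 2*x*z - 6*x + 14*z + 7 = -x^2 + x*(2*z - 16) + 34*z + 17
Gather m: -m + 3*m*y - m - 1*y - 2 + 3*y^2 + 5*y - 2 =m*(3*y - 2) + 3*y^2 + 4*y - 4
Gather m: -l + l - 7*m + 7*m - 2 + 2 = 0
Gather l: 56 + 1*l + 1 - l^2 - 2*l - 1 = -l^2 - l + 56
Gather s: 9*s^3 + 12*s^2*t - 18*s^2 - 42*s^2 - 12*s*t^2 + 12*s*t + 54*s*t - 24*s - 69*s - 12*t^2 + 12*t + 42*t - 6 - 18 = 9*s^3 + s^2*(12*t - 60) + s*(-12*t^2 + 66*t - 93) - 12*t^2 + 54*t - 24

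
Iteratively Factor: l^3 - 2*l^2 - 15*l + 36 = (l - 3)*(l^2 + l - 12) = (l - 3)*(l + 4)*(l - 3)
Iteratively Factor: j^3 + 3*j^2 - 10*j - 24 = (j - 3)*(j^2 + 6*j + 8) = (j - 3)*(j + 2)*(j + 4)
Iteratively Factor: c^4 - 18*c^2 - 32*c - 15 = (c + 1)*(c^3 - c^2 - 17*c - 15) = (c - 5)*(c + 1)*(c^2 + 4*c + 3) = (c - 5)*(c + 1)^2*(c + 3)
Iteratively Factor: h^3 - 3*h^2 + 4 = (h + 1)*(h^2 - 4*h + 4) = (h - 2)*(h + 1)*(h - 2)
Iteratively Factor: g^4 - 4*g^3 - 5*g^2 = (g + 1)*(g^3 - 5*g^2) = g*(g + 1)*(g^2 - 5*g) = g*(g - 5)*(g + 1)*(g)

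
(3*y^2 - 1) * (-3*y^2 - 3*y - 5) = -9*y^4 - 9*y^3 - 12*y^2 + 3*y + 5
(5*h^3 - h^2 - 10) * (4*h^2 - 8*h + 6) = 20*h^5 - 44*h^4 + 38*h^3 - 46*h^2 + 80*h - 60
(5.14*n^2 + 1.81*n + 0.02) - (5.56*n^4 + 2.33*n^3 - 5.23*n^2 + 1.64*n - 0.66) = -5.56*n^4 - 2.33*n^3 + 10.37*n^2 + 0.17*n + 0.68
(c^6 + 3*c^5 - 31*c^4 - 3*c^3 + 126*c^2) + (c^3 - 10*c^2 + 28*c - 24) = c^6 + 3*c^5 - 31*c^4 - 2*c^3 + 116*c^2 + 28*c - 24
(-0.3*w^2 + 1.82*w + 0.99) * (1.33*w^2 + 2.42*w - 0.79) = -0.399*w^4 + 1.6946*w^3 + 5.9581*w^2 + 0.958*w - 0.7821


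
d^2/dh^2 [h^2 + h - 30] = 2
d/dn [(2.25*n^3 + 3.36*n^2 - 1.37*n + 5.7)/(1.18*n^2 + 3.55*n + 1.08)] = (2.655*n^4 + 15.975*n^3 + 20.8346*n^2 - 6.1944*n - 21.7146)/(1.3924*n^4 + 8.378*n^3 + 15.1513*n^2 + 7.668*n + 1.1664)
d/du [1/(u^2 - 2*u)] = 2*(1 - u)/(u^2*(u - 2)^2)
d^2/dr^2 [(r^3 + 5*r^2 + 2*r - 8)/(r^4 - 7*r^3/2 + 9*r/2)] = 4*(4*r^9 + 60*r^8 - 162*r^7 - 425*r^6 + 1623*r^5 - 1515*r^4 - 81*r^3 + 1512*r^2 - 648)/(r^3*(8*r^9 - 84*r^8 + 294*r^7 - 235*r^6 - 756*r^5 + 1323*r^4 + 486*r^3 - 1701*r^2 + 729))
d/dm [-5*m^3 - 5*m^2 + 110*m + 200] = -15*m^2 - 10*m + 110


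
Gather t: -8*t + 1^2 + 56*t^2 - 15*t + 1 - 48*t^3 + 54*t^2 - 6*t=-48*t^3 + 110*t^2 - 29*t + 2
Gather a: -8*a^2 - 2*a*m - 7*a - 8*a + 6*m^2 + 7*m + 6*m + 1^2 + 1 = -8*a^2 + a*(-2*m - 15) + 6*m^2 + 13*m + 2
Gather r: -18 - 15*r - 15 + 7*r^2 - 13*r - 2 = 7*r^2 - 28*r - 35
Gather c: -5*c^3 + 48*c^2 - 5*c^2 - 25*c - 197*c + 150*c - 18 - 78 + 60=-5*c^3 + 43*c^2 - 72*c - 36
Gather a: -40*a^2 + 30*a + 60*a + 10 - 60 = -40*a^2 + 90*a - 50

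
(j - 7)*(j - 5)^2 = j^3 - 17*j^2 + 95*j - 175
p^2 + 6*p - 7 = (p - 1)*(p + 7)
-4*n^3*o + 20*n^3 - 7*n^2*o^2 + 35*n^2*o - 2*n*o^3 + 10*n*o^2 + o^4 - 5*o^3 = (-4*n + o)*(n + o)^2*(o - 5)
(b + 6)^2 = b^2 + 12*b + 36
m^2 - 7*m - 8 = (m - 8)*(m + 1)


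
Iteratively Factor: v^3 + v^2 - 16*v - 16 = (v + 4)*(v^2 - 3*v - 4) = (v + 1)*(v + 4)*(v - 4)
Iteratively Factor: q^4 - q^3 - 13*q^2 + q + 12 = (q - 4)*(q^3 + 3*q^2 - q - 3) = (q - 4)*(q + 3)*(q^2 - 1) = (q - 4)*(q + 1)*(q + 3)*(q - 1)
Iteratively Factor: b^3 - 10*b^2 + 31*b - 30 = (b - 3)*(b^2 - 7*b + 10) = (b - 5)*(b - 3)*(b - 2)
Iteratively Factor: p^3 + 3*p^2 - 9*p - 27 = (p + 3)*(p^2 - 9) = (p - 3)*(p + 3)*(p + 3)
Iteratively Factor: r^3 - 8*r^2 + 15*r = (r)*(r^2 - 8*r + 15) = r*(r - 5)*(r - 3)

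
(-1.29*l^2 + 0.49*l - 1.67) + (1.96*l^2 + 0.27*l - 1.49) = 0.67*l^2 + 0.76*l - 3.16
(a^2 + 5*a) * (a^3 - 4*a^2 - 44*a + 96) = a^5 + a^4 - 64*a^3 - 124*a^2 + 480*a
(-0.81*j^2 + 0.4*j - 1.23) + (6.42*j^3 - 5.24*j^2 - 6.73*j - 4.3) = 6.42*j^3 - 6.05*j^2 - 6.33*j - 5.53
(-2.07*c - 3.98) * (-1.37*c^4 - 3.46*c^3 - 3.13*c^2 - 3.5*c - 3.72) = 2.8359*c^5 + 12.6148*c^4 + 20.2499*c^3 + 19.7024*c^2 + 21.6304*c + 14.8056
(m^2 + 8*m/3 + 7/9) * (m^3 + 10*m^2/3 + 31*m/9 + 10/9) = m^5 + 6*m^4 + 118*m^3/9 + 116*m^2/9 + 457*m/81 + 70/81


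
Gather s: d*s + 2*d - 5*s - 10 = 2*d + s*(d - 5) - 10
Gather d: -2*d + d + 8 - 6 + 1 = 3 - d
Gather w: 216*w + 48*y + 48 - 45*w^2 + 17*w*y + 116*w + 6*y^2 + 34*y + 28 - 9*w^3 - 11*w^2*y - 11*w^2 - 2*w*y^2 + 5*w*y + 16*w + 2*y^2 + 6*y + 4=-9*w^3 + w^2*(-11*y - 56) + w*(-2*y^2 + 22*y + 348) + 8*y^2 + 88*y + 80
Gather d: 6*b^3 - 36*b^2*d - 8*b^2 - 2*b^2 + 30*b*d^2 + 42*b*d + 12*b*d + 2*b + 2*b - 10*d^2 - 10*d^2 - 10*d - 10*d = 6*b^3 - 10*b^2 + 4*b + d^2*(30*b - 20) + d*(-36*b^2 + 54*b - 20)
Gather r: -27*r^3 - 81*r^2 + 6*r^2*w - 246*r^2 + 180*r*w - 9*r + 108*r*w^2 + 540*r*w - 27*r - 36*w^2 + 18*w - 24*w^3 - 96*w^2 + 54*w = -27*r^3 + r^2*(6*w - 327) + r*(108*w^2 + 720*w - 36) - 24*w^3 - 132*w^2 + 72*w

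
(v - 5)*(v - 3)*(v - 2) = v^3 - 10*v^2 + 31*v - 30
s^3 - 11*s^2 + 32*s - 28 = (s - 7)*(s - 2)^2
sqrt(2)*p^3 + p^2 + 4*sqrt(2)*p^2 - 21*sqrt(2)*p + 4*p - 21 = (p - 3)*(p + 7)*(sqrt(2)*p + 1)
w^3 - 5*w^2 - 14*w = w*(w - 7)*(w + 2)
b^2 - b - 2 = (b - 2)*(b + 1)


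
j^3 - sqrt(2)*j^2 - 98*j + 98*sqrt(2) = (j - 7*sqrt(2))*(j - sqrt(2))*(j + 7*sqrt(2))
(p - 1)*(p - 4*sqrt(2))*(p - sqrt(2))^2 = p^4 - 6*sqrt(2)*p^3 - p^3 + 6*sqrt(2)*p^2 + 18*p^2 - 18*p - 8*sqrt(2)*p + 8*sqrt(2)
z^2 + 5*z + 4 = (z + 1)*(z + 4)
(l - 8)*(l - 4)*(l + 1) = l^3 - 11*l^2 + 20*l + 32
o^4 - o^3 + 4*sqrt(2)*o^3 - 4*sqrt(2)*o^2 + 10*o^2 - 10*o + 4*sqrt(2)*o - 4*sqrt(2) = (o - 1)*(o + sqrt(2))^2*(o + 2*sqrt(2))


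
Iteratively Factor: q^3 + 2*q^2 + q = (q + 1)*(q^2 + q) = (q + 1)^2*(q)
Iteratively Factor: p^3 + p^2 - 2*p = (p - 1)*(p^2 + 2*p) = p*(p - 1)*(p + 2)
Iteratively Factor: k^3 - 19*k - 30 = (k - 5)*(k^2 + 5*k + 6) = (k - 5)*(k + 3)*(k + 2)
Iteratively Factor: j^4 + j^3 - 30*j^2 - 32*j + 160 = (j + 4)*(j^3 - 3*j^2 - 18*j + 40) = (j - 5)*(j + 4)*(j^2 + 2*j - 8) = (j - 5)*(j + 4)^2*(j - 2)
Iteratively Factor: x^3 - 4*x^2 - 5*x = (x)*(x^2 - 4*x - 5) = x*(x - 5)*(x + 1)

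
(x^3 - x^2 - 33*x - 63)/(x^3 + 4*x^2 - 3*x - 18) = (x - 7)/(x - 2)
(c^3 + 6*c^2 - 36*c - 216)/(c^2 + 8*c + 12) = (c^2 - 36)/(c + 2)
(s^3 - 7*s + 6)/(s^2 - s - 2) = (s^2 + 2*s - 3)/(s + 1)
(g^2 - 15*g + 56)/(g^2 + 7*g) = (g^2 - 15*g + 56)/(g*(g + 7))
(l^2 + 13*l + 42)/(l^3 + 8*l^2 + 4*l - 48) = (l + 7)/(l^2 + 2*l - 8)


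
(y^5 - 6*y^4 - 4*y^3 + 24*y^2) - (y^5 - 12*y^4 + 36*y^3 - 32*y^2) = 6*y^4 - 40*y^3 + 56*y^2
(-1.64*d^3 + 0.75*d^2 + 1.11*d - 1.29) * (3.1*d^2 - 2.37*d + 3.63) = -5.084*d^5 + 6.2118*d^4 - 4.2897*d^3 - 3.9072*d^2 + 7.0866*d - 4.6827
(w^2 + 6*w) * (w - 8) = w^3 - 2*w^2 - 48*w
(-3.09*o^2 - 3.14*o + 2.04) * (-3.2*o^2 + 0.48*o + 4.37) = 9.888*o^4 + 8.5648*o^3 - 21.5385*o^2 - 12.7426*o + 8.9148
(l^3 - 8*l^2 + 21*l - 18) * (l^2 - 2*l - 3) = l^5 - 10*l^4 + 34*l^3 - 36*l^2 - 27*l + 54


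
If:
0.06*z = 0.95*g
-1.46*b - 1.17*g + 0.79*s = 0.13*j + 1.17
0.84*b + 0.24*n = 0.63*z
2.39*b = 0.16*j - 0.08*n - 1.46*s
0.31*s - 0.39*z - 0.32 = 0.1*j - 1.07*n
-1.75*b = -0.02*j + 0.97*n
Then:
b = -4.27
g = -0.06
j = 232.95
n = 12.51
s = 31.83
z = -0.93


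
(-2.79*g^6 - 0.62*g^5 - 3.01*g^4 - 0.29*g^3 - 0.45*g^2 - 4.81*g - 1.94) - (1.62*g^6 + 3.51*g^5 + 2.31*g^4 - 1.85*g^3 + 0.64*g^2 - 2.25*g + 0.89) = -4.41*g^6 - 4.13*g^5 - 5.32*g^4 + 1.56*g^3 - 1.09*g^2 - 2.56*g - 2.83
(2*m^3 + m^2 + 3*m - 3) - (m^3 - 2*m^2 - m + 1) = m^3 + 3*m^2 + 4*m - 4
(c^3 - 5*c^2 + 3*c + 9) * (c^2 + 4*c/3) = c^5 - 11*c^4/3 - 11*c^3/3 + 13*c^2 + 12*c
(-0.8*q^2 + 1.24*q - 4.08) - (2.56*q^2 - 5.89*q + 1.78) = -3.36*q^2 + 7.13*q - 5.86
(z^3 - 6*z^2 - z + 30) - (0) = z^3 - 6*z^2 - z + 30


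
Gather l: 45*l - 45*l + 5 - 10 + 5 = 0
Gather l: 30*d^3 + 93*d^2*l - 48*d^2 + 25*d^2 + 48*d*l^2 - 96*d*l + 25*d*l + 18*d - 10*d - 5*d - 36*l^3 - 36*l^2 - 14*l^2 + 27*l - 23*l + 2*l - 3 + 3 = 30*d^3 - 23*d^2 + 3*d - 36*l^3 + l^2*(48*d - 50) + l*(93*d^2 - 71*d + 6)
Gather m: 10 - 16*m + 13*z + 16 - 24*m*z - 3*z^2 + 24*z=m*(-24*z - 16) - 3*z^2 + 37*z + 26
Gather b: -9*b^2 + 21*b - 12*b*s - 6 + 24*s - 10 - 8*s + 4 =-9*b^2 + b*(21 - 12*s) + 16*s - 12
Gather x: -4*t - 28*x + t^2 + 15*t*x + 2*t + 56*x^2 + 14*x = t^2 - 2*t + 56*x^2 + x*(15*t - 14)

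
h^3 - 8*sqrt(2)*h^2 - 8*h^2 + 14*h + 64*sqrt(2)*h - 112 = (h - 8)*(h - 7*sqrt(2))*(h - sqrt(2))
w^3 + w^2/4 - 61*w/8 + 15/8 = (w - 5/2)*(w - 1/4)*(w + 3)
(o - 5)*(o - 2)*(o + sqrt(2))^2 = o^4 - 7*o^3 + 2*sqrt(2)*o^3 - 14*sqrt(2)*o^2 + 12*o^2 - 14*o + 20*sqrt(2)*o + 20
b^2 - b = b*(b - 1)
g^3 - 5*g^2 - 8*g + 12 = (g - 6)*(g - 1)*(g + 2)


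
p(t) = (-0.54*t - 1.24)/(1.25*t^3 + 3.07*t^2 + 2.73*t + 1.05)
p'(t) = (-0.54*t - 1.24)*(-3.75*t^2 - 6.14*t - 2.73)/(1.25*t^3 + 3.07*t^2 + 2.73*t + 1.05)^2 - 0.54/(1.25*t^3 + 3.07*t^2 + 2.73*t + 1.05)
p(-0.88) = -4.42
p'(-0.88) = 2.77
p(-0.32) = -2.37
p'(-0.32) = 4.86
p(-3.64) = -0.03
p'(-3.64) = -0.01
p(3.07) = -0.04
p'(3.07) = 0.02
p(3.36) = -0.03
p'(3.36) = 0.02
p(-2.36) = -0.01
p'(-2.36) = 0.10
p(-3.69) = -0.03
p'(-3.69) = -0.01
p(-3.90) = -0.02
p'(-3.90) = -0.01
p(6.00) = -0.01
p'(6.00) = 0.00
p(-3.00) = -0.03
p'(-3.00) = 0.00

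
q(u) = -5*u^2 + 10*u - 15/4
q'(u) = 10 - 10*u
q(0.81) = 1.07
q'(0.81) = 1.90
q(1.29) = 0.83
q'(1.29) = -2.90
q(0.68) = 0.74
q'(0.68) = 3.20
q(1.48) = 0.10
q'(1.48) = -4.80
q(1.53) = -0.15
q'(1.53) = -5.30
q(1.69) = -1.13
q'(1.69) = -6.90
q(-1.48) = -29.50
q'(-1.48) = 24.80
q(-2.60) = -63.55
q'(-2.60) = 36.00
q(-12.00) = -843.75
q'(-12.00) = 130.00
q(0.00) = -3.75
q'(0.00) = 10.00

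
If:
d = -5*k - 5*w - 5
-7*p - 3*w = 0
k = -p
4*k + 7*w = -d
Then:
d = -305/11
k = 15/11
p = -15/11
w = 35/11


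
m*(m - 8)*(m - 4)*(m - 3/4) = m^4 - 51*m^3/4 + 41*m^2 - 24*m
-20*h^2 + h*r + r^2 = (-4*h + r)*(5*h + r)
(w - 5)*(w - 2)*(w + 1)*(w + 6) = w^4 - 33*w^2 + 28*w + 60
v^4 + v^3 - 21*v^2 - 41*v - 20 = (v - 5)*(v + 1)^2*(v + 4)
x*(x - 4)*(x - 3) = x^3 - 7*x^2 + 12*x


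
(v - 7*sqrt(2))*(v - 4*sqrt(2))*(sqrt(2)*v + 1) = sqrt(2)*v^3 - 21*v^2 + 45*sqrt(2)*v + 56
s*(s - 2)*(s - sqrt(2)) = s^3 - 2*s^2 - sqrt(2)*s^2 + 2*sqrt(2)*s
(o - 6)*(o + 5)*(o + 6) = o^3 + 5*o^2 - 36*o - 180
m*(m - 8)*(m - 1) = m^3 - 9*m^2 + 8*m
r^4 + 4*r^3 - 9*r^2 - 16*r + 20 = (r - 2)*(r - 1)*(r + 2)*(r + 5)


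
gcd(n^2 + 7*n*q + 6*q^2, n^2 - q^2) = n + q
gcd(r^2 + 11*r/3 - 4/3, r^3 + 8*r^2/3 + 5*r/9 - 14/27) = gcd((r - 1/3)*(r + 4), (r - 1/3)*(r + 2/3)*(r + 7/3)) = r - 1/3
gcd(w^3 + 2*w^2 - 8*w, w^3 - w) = w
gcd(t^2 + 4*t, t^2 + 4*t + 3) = 1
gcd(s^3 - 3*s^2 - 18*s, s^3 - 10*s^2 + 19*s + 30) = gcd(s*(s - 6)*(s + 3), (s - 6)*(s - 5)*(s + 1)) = s - 6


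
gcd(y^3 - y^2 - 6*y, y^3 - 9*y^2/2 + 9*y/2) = y^2 - 3*y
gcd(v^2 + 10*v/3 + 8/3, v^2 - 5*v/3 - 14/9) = 1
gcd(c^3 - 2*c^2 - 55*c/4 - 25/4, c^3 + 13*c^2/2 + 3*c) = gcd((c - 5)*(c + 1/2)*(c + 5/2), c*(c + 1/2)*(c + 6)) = c + 1/2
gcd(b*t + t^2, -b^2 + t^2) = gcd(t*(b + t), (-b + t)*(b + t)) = b + t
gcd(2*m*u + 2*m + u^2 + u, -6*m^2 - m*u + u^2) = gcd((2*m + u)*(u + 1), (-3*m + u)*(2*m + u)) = 2*m + u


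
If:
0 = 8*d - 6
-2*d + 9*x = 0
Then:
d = 3/4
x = 1/6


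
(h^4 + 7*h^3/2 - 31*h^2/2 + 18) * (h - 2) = h^5 + 3*h^4/2 - 45*h^3/2 + 31*h^2 + 18*h - 36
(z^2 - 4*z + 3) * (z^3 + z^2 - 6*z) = z^5 - 3*z^4 - 7*z^3 + 27*z^2 - 18*z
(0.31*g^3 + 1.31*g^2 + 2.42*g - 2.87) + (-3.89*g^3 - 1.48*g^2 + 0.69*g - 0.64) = -3.58*g^3 - 0.17*g^2 + 3.11*g - 3.51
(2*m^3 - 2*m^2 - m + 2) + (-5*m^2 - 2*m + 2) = 2*m^3 - 7*m^2 - 3*m + 4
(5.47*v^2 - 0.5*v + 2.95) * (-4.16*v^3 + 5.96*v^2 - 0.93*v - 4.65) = -22.7552*v^5 + 34.6812*v^4 - 20.3391*v^3 - 7.3885*v^2 - 0.4185*v - 13.7175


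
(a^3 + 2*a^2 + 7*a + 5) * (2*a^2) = 2*a^5 + 4*a^4 + 14*a^3 + 10*a^2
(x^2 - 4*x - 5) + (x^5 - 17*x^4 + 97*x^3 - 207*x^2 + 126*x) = x^5 - 17*x^4 + 97*x^3 - 206*x^2 + 122*x - 5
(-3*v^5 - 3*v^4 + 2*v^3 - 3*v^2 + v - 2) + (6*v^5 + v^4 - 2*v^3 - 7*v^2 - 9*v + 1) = 3*v^5 - 2*v^4 - 10*v^2 - 8*v - 1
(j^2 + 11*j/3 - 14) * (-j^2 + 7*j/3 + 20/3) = -j^4 - 4*j^3/3 + 263*j^2/9 - 74*j/9 - 280/3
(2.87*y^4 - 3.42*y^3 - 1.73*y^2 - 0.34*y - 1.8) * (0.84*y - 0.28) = 2.4108*y^5 - 3.6764*y^4 - 0.4956*y^3 + 0.1988*y^2 - 1.4168*y + 0.504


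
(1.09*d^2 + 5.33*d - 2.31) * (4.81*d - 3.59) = 5.2429*d^3 + 21.7242*d^2 - 30.2458*d + 8.2929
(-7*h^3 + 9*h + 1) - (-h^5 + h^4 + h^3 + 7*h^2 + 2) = h^5 - h^4 - 8*h^3 - 7*h^2 + 9*h - 1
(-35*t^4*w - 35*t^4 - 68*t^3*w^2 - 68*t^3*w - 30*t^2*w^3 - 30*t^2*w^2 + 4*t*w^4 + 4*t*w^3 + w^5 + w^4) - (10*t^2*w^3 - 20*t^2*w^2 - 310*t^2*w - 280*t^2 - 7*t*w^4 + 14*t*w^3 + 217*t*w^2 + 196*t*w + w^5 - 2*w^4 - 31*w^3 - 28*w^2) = -35*t^4*w - 35*t^4 - 68*t^3*w^2 - 68*t^3*w - 40*t^2*w^3 - 10*t^2*w^2 + 310*t^2*w + 280*t^2 + 11*t*w^4 - 10*t*w^3 - 217*t*w^2 - 196*t*w + 3*w^4 + 31*w^3 + 28*w^2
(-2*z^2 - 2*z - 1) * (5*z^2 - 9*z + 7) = -10*z^4 + 8*z^3 - z^2 - 5*z - 7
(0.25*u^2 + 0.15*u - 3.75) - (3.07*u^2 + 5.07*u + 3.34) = -2.82*u^2 - 4.92*u - 7.09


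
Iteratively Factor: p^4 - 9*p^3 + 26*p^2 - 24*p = (p)*(p^3 - 9*p^2 + 26*p - 24) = p*(p - 3)*(p^2 - 6*p + 8) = p*(p - 4)*(p - 3)*(p - 2)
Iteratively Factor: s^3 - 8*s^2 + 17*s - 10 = (s - 2)*(s^2 - 6*s + 5) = (s - 2)*(s - 1)*(s - 5)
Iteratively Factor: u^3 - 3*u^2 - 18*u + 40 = (u + 4)*(u^2 - 7*u + 10) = (u - 2)*(u + 4)*(u - 5)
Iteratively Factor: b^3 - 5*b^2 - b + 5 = (b - 1)*(b^2 - 4*b - 5) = (b - 5)*(b - 1)*(b + 1)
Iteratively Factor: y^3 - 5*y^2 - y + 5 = (y + 1)*(y^2 - 6*y + 5) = (y - 5)*(y + 1)*(y - 1)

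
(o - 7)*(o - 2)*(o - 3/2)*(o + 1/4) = o^4 - 41*o^3/4 + 199*o^2/8 - 113*o/8 - 21/4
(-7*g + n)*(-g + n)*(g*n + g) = 7*g^3*n + 7*g^3 - 8*g^2*n^2 - 8*g^2*n + g*n^3 + g*n^2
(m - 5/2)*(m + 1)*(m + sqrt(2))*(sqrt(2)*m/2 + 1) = sqrt(2)*m^4/2 - 3*sqrt(2)*m^3/4 + 2*m^3 - 3*m^2 - sqrt(2)*m^2/4 - 5*m - 3*sqrt(2)*m/2 - 5*sqrt(2)/2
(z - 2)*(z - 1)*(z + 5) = z^3 + 2*z^2 - 13*z + 10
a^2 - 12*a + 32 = (a - 8)*(a - 4)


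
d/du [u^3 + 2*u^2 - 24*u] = 3*u^2 + 4*u - 24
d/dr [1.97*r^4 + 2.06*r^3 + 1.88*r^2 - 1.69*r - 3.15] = 7.88*r^3 + 6.18*r^2 + 3.76*r - 1.69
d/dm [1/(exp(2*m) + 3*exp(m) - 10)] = (-2*exp(m) - 3)*exp(m)/(exp(2*m) + 3*exp(m) - 10)^2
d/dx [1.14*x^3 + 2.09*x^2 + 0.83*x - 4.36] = 3.42*x^2 + 4.18*x + 0.83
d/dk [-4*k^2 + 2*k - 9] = 2 - 8*k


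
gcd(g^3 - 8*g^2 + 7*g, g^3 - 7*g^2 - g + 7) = g^2 - 8*g + 7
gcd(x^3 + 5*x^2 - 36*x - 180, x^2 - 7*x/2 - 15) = x - 6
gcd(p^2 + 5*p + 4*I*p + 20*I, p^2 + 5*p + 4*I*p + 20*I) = p^2 + p*(5 + 4*I) + 20*I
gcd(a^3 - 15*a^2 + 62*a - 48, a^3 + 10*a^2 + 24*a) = 1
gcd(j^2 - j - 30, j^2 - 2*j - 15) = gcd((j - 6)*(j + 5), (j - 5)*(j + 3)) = 1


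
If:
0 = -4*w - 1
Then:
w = -1/4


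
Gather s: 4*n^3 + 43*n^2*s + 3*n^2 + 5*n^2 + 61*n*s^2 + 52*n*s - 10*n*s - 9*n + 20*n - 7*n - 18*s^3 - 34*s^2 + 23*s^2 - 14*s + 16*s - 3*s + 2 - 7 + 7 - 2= 4*n^3 + 8*n^2 + 4*n - 18*s^3 + s^2*(61*n - 11) + s*(43*n^2 + 42*n - 1)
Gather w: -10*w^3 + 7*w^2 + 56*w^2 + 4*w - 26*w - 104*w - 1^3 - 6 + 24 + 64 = -10*w^3 + 63*w^2 - 126*w + 81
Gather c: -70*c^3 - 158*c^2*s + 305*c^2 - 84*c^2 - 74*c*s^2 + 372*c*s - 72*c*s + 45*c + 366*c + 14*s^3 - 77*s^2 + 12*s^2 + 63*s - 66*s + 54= -70*c^3 + c^2*(221 - 158*s) + c*(-74*s^2 + 300*s + 411) + 14*s^3 - 65*s^2 - 3*s + 54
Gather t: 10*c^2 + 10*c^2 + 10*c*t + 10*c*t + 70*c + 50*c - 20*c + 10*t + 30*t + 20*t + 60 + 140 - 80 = 20*c^2 + 100*c + t*(20*c + 60) + 120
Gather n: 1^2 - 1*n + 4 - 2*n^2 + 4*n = -2*n^2 + 3*n + 5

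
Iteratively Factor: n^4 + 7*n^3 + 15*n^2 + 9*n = (n)*(n^3 + 7*n^2 + 15*n + 9) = n*(n + 3)*(n^2 + 4*n + 3) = n*(n + 1)*(n + 3)*(n + 3)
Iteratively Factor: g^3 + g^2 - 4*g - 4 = (g + 1)*(g^2 - 4) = (g + 1)*(g + 2)*(g - 2)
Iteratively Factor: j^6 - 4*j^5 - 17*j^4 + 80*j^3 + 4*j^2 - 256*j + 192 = (j - 1)*(j^5 - 3*j^4 - 20*j^3 + 60*j^2 + 64*j - 192) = (j - 1)*(j + 4)*(j^4 - 7*j^3 + 8*j^2 + 28*j - 48) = (j - 3)*(j - 1)*(j + 4)*(j^3 - 4*j^2 - 4*j + 16) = (j - 3)*(j - 2)*(j - 1)*(j + 4)*(j^2 - 2*j - 8) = (j - 3)*(j - 2)*(j - 1)*(j + 2)*(j + 4)*(j - 4)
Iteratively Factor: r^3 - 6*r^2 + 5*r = (r)*(r^2 - 6*r + 5) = r*(r - 5)*(r - 1)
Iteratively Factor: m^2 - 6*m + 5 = (m - 5)*(m - 1)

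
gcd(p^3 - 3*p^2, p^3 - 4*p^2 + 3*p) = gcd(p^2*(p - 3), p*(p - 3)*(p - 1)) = p^2 - 3*p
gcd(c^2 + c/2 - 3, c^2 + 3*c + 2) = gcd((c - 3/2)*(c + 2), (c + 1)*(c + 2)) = c + 2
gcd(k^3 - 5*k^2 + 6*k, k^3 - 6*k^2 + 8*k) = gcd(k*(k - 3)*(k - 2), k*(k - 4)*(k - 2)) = k^2 - 2*k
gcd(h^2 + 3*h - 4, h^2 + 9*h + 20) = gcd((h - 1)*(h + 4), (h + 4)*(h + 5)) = h + 4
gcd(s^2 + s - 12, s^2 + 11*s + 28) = s + 4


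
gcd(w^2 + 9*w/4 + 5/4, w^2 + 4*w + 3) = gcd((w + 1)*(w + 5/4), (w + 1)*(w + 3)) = w + 1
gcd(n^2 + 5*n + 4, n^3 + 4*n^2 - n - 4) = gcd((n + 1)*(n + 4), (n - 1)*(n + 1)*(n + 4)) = n^2 + 5*n + 4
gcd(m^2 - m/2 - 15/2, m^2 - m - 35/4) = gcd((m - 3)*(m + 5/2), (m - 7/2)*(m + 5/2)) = m + 5/2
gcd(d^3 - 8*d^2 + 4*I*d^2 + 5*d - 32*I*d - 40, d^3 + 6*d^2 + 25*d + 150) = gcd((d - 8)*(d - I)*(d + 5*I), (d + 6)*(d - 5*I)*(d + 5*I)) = d + 5*I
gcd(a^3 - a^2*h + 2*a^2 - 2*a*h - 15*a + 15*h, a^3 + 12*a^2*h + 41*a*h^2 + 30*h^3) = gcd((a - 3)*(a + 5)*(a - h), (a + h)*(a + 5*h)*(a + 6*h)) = 1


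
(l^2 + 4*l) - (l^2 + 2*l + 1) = 2*l - 1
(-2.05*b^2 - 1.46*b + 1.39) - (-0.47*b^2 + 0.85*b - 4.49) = -1.58*b^2 - 2.31*b + 5.88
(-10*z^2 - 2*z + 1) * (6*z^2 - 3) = -60*z^4 - 12*z^3 + 36*z^2 + 6*z - 3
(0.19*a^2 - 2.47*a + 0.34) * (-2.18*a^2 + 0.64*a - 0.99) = -0.4142*a^4 + 5.5062*a^3 - 2.5101*a^2 + 2.6629*a - 0.3366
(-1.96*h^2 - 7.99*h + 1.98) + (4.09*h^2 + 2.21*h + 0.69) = 2.13*h^2 - 5.78*h + 2.67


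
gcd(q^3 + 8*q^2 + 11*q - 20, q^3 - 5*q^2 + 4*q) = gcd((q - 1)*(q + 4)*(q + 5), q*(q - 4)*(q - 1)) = q - 1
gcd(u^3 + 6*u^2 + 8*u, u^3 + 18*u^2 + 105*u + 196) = u + 4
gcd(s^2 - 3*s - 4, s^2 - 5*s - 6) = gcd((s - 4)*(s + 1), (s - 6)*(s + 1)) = s + 1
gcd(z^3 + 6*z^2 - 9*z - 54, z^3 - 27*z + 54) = z^2 + 3*z - 18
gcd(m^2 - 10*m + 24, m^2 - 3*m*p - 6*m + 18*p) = m - 6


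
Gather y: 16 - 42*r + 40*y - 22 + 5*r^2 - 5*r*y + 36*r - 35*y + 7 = 5*r^2 - 6*r + y*(5 - 5*r) + 1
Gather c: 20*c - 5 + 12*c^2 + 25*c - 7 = 12*c^2 + 45*c - 12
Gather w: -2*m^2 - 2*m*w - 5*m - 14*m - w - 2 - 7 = -2*m^2 - 19*m + w*(-2*m - 1) - 9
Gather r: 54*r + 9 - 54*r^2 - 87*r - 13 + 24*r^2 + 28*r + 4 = -30*r^2 - 5*r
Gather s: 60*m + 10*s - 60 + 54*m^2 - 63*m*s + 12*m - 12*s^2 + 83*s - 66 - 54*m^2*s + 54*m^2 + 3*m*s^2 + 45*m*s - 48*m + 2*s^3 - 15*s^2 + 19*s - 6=108*m^2 + 24*m + 2*s^3 + s^2*(3*m - 27) + s*(-54*m^2 - 18*m + 112) - 132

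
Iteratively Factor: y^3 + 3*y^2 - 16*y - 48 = (y + 4)*(y^2 - y - 12) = (y + 3)*(y + 4)*(y - 4)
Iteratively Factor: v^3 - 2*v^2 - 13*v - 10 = (v - 5)*(v^2 + 3*v + 2) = (v - 5)*(v + 1)*(v + 2)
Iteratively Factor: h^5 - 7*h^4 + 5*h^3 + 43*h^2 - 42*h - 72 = (h - 4)*(h^4 - 3*h^3 - 7*h^2 + 15*h + 18) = (h - 4)*(h - 3)*(h^3 - 7*h - 6) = (h - 4)*(h - 3)*(h + 1)*(h^2 - h - 6) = (h - 4)*(h - 3)^2*(h + 1)*(h + 2)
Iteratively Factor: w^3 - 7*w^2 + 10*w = (w - 2)*(w^2 - 5*w) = w*(w - 2)*(w - 5)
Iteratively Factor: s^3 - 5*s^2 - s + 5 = (s - 5)*(s^2 - 1) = (s - 5)*(s + 1)*(s - 1)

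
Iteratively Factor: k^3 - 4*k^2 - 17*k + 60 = (k - 5)*(k^2 + k - 12) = (k - 5)*(k - 3)*(k + 4)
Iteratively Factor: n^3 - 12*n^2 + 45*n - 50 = (n - 5)*(n^2 - 7*n + 10) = (n - 5)^2*(n - 2)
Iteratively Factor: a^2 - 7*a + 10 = (a - 5)*(a - 2)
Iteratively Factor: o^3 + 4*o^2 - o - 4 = (o + 4)*(o^2 - 1) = (o - 1)*(o + 4)*(o + 1)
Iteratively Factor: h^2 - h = (h)*(h - 1)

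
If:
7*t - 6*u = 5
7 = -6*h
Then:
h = -7/6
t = 6*u/7 + 5/7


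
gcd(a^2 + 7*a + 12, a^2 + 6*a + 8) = a + 4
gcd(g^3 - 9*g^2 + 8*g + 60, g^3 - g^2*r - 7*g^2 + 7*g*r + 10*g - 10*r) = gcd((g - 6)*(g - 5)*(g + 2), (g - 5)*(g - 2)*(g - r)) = g - 5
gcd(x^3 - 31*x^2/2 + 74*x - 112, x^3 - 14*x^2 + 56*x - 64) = x^2 - 12*x + 32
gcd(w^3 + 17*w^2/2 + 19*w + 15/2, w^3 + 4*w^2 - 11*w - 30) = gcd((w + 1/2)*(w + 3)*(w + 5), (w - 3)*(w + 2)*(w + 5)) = w + 5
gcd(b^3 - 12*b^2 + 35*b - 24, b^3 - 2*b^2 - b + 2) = b - 1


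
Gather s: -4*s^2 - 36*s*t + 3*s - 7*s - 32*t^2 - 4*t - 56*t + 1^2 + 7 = -4*s^2 + s*(-36*t - 4) - 32*t^2 - 60*t + 8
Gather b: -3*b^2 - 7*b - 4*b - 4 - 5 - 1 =-3*b^2 - 11*b - 10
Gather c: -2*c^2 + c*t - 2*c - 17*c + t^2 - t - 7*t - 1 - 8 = -2*c^2 + c*(t - 19) + t^2 - 8*t - 9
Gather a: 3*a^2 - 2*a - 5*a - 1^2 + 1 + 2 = 3*a^2 - 7*a + 2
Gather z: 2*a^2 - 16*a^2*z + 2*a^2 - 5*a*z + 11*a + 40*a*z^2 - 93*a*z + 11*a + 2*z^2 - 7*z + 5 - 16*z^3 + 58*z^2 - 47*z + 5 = 4*a^2 + 22*a - 16*z^3 + z^2*(40*a + 60) + z*(-16*a^2 - 98*a - 54) + 10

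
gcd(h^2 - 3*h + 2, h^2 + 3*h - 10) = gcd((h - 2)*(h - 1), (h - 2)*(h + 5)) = h - 2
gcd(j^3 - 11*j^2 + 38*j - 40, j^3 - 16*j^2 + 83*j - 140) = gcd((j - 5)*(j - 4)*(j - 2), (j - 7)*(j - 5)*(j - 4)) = j^2 - 9*j + 20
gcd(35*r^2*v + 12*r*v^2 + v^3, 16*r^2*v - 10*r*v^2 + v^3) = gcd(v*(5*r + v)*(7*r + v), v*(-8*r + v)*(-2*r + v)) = v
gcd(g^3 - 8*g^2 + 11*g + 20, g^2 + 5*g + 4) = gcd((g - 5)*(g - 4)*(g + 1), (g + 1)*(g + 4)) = g + 1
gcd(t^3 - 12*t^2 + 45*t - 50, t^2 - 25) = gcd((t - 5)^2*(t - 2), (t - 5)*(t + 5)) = t - 5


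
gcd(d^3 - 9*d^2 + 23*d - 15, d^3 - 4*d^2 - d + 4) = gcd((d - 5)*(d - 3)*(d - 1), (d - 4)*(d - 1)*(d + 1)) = d - 1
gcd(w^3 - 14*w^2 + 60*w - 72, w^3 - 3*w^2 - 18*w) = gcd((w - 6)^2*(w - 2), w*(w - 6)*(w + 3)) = w - 6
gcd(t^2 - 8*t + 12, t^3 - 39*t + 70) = t - 2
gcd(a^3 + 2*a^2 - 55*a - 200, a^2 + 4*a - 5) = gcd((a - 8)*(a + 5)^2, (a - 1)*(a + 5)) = a + 5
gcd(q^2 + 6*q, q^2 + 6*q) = q^2 + 6*q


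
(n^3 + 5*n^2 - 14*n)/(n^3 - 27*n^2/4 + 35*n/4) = 4*(n^2 + 5*n - 14)/(4*n^2 - 27*n + 35)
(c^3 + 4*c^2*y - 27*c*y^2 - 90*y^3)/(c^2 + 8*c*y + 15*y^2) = (c^2 + c*y - 30*y^2)/(c + 5*y)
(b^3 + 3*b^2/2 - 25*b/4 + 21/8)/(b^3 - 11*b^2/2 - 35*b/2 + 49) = (b^2 - 2*b + 3/4)/(b^2 - 9*b + 14)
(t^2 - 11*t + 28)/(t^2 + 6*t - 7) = (t^2 - 11*t + 28)/(t^2 + 6*t - 7)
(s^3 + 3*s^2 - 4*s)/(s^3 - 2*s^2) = (s^2 + 3*s - 4)/(s*(s - 2))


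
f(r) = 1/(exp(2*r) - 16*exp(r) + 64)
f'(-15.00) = 0.00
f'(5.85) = -0.00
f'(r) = (-2*exp(2*r) + 16*exp(r))/(exp(2*r) - 16*exp(r) + 64)^2 = 2*(8 - exp(r))*exp(r)/(exp(2*r) - 16*exp(r) + 64)^2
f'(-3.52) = 0.00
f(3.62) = 0.00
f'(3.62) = -0.00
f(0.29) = 0.02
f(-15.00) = 0.02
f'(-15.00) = 0.00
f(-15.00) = 0.02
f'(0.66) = 0.02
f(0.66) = 0.03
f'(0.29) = 0.01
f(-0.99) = 0.02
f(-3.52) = 0.02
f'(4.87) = -0.00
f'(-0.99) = 0.00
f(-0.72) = 0.02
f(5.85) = 0.00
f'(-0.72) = 0.00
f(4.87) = 0.00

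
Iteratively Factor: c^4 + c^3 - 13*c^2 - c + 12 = (c - 3)*(c^3 + 4*c^2 - c - 4) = (c - 3)*(c + 4)*(c^2 - 1) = (c - 3)*(c - 1)*(c + 4)*(c + 1)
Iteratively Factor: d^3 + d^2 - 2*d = (d - 1)*(d^2 + 2*d) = d*(d - 1)*(d + 2)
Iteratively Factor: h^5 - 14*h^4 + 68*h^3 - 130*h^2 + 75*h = (h - 5)*(h^4 - 9*h^3 + 23*h^2 - 15*h) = (h - 5)*(h - 1)*(h^3 - 8*h^2 + 15*h) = (h - 5)^2*(h - 1)*(h^2 - 3*h) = (h - 5)^2*(h - 3)*(h - 1)*(h)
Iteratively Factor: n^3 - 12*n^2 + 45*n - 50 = (n - 5)*(n^2 - 7*n + 10) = (n - 5)*(n - 2)*(n - 5)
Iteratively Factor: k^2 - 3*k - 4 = (k + 1)*(k - 4)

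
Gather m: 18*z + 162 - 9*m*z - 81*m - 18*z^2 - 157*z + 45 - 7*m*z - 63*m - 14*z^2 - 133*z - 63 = m*(-16*z - 144) - 32*z^2 - 272*z + 144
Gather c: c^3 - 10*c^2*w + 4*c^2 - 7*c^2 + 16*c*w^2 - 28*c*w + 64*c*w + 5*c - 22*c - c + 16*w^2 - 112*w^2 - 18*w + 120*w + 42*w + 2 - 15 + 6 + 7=c^3 + c^2*(-10*w - 3) + c*(16*w^2 + 36*w - 18) - 96*w^2 + 144*w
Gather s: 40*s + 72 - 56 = 40*s + 16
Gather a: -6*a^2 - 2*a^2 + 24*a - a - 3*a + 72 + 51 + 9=-8*a^2 + 20*a + 132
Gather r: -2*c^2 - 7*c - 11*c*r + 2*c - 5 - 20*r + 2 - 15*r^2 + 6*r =-2*c^2 - 5*c - 15*r^2 + r*(-11*c - 14) - 3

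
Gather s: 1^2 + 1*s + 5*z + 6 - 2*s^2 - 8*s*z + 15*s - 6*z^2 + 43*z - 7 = -2*s^2 + s*(16 - 8*z) - 6*z^2 + 48*z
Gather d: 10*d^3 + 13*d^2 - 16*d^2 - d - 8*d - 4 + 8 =10*d^3 - 3*d^2 - 9*d + 4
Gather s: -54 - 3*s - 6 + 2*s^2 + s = 2*s^2 - 2*s - 60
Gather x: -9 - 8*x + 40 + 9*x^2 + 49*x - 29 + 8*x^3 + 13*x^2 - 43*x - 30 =8*x^3 + 22*x^2 - 2*x - 28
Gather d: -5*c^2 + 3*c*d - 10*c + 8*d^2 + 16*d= -5*c^2 - 10*c + 8*d^2 + d*(3*c + 16)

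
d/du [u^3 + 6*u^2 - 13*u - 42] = 3*u^2 + 12*u - 13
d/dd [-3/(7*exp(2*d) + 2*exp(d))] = 6*(7*exp(d) + 1)*exp(-d)/(7*exp(d) + 2)^2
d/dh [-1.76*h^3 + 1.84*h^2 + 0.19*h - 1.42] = -5.28*h^2 + 3.68*h + 0.19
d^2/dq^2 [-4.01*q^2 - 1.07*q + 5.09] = -8.02000000000000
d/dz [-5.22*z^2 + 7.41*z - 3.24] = 7.41 - 10.44*z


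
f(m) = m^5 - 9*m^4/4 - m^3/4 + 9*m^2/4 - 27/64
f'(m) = 5*m^4 - 9*m^3 - 3*m^2/4 + 9*m/2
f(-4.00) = -1548.42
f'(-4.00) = 1826.00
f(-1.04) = -1.56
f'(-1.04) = 10.48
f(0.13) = -0.39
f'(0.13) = 0.55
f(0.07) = -0.41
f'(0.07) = 0.31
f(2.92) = 61.25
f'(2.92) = 146.17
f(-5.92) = -9904.50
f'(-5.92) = 7955.60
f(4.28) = 702.39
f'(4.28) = 977.72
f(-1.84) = -38.13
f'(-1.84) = 102.56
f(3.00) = 73.83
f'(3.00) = 168.75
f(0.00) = -0.42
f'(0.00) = 0.00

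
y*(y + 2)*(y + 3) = y^3 + 5*y^2 + 6*y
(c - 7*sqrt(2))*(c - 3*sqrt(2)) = c^2 - 10*sqrt(2)*c + 42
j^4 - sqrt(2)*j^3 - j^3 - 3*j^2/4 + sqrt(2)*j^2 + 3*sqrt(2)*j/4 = j*(j - 3/2)*(j + 1/2)*(j - sqrt(2))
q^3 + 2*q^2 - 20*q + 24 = (q - 2)^2*(q + 6)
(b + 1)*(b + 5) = b^2 + 6*b + 5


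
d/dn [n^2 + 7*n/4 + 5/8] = 2*n + 7/4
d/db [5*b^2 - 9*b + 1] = 10*b - 9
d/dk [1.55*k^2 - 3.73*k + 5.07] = 3.1*k - 3.73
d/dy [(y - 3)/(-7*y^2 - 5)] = (-7*y^2 + 14*y*(y - 3) - 5)/(7*y^2 + 5)^2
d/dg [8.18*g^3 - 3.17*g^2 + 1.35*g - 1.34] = 24.54*g^2 - 6.34*g + 1.35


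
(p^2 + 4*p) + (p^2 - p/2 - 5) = 2*p^2 + 7*p/2 - 5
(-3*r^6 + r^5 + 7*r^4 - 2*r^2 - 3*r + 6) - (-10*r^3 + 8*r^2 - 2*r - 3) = -3*r^6 + r^5 + 7*r^4 + 10*r^3 - 10*r^2 - r + 9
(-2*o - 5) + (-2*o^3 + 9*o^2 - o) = -2*o^3 + 9*o^2 - 3*o - 5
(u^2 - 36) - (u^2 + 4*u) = -4*u - 36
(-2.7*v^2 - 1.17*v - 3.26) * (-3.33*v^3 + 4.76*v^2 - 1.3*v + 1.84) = 8.991*v^5 - 8.9559*v^4 + 8.7966*v^3 - 18.9646*v^2 + 2.0852*v - 5.9984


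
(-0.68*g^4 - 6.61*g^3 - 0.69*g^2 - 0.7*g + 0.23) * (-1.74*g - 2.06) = 1.1832*g^5 + 12.9022*g^4 + 14.8172*g^3 + 2.6394*g^2 + 1.0418*g - 0.4738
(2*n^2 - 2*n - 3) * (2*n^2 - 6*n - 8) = 4*n^4 - 16*n^3 - 10*n^2 + 34*n + 24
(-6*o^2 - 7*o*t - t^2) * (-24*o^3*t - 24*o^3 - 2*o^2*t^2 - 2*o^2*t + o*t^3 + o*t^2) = 144*o^5*t + 144*o^5 + 180*o^4*t^2 + 180*o^4*t + 32*o^3*t^3 + 32*o^3*t^2 - 5*o^2*t^4 - 5*o^2*t^3 - o*t^5 - o*t^4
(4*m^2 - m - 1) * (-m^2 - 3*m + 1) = -4*m^4 - 11*m^3 + 8*m^2 + 2*m - 1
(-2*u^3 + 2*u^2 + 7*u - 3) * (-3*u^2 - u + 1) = 6*u^5 - 4*u^4 - 25*u^3 + 4*u^2 + 10*u - 3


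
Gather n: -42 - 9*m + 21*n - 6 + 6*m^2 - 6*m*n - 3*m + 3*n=6*m^2 - 12*m + n*(24 - 6*m) - 48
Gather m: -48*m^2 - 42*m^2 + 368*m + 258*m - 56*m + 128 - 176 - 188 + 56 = -90*m^2 + 570*m - 180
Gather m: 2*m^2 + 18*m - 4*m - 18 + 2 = 2*m^2 + 14*m - 16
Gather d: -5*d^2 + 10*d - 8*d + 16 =-5*d^2 + 2*d + 16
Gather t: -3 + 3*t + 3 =3*t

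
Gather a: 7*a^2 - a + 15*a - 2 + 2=7*a^2 + 14*a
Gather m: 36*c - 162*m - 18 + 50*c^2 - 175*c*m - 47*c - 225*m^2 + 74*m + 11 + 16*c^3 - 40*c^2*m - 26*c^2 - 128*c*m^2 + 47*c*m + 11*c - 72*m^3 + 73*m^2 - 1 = 16*c^3 + 24*c^2 - 72*m^3 + m^2*(-128*c - 152) + m*(-40*c^2 - 128*c - 88) - 8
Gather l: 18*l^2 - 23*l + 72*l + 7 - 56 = 18*l^2 + 49*l - 49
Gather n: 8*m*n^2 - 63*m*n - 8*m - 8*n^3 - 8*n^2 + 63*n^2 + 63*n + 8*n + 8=-8*m - 8*n^3 + n^2*(8*m + 55) + n*(71 - 63*m) + 8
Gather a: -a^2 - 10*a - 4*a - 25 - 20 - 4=-a^2 - 14*a - 49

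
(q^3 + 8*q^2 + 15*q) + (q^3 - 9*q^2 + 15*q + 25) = 2*q^3 - q^2 + 30*q + 25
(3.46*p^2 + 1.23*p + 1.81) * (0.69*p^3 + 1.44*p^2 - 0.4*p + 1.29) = 2.3874*p^5 + 5.8311*p^4 + 1.6361*p^3 + 6.5778*p^2 + 0.8627*p + 2.3349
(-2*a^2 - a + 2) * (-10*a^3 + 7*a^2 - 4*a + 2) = 20*a^5 - 4*a^4 - 19*a^3 + 14*a^2 - 10*a + 4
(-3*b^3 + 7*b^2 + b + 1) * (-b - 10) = 3*b^4 + 23*b^3 - 71*b^2 - 11*b - 10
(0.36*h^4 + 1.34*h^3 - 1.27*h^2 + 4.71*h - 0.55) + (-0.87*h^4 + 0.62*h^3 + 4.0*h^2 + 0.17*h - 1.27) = -0.51*h^4 + 1.96*h^3 + 2.73*h^2 + 4.88*h - 1.82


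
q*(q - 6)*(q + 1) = q^3 - 5*q^2 - 6*q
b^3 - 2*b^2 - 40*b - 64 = (b - 8)*(b + 2)*(b + 4)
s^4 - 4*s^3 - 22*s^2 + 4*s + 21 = (s - 7)*(s - 1)*(s + 1)*(s + 3)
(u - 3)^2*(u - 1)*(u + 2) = u^4 - 5*u^3 + u^2 + 21*u - 18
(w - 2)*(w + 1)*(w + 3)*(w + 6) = w^4 + 8*w^3 + 7*w^2 - 36*w - 36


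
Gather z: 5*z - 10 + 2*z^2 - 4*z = 2*z^2 + z - 10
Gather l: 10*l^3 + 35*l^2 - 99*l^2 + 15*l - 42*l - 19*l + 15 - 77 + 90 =10*l^3 - 64*l^2 - 46*l + 28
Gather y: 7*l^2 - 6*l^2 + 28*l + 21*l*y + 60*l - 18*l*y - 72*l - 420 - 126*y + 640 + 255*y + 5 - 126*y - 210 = l^2 + 16*l + y*(3*l + 3) + 15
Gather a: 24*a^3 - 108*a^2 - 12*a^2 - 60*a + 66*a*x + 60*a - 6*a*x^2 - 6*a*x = 24*a^3 - 120*a^2 + a*(-6*x^2 + 60*x)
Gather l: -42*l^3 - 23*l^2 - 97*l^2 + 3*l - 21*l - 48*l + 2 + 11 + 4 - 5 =-42*l^3 - 120*l^2 - 66*l + 12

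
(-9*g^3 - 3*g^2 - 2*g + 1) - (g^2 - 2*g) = -9*g^3 - 4*g^2 + 1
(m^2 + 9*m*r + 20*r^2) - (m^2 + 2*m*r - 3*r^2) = 7*m*r + 23*r^2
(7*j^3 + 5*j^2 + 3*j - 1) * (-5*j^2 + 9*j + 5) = -35*j^5 + 38*j^4 + 65*j^3 + 57*j^2 + 6*j - 5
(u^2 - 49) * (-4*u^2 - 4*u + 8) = -4*u^4 - 4*u^3 + 204*u^2 + 196*u - 392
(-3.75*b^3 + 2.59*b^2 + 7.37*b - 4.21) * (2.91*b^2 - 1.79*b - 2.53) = -10.9125*b^5 + 14.2494*b^4 + 26.2981*b^3 - 31.9961*b^2 - 11.1102*b + 10.6513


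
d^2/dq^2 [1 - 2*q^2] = -4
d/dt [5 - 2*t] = -2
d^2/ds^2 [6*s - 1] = 0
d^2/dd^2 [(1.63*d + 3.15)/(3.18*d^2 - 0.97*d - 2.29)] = ((-31.1004*d - 16.8718)*(-3.18*d^2 + 0.97*d + 2.29) - (1.63*d + 3.15)*(6.36*d - 0.97)*(12.72*d - 1.94))/(-3.18*d^2 + 0.97*d + 2.29)^3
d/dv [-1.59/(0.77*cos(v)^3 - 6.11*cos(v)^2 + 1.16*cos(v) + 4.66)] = (-3.6729*cos(v)^2 + 19.4298*cos(v) - 1.8444)*sin(v)/(0.77*cos(v)^3 - 6.11*cos(v)^2 + 1.16*cos(v) + 4.66)^2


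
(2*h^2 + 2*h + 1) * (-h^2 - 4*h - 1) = -2*h^4 - 10*h^3 - 11*h^2 - 6*h - 1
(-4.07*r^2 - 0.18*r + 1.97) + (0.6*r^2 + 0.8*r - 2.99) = -3.47*r^2 + 0.62*r - 1.02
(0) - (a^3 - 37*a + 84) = -a^3 + 37*a - 84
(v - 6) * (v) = v^2 - 6*v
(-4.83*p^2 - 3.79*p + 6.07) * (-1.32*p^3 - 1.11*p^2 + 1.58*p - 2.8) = 6.3756*p^5 + 10.3641*p^4 - 11.4369*p^3 + 0.798099999999998*p^2 + 20.2026*p - 16.996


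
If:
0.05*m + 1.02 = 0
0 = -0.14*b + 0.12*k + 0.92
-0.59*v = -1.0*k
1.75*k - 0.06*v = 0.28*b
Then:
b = 7.69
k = 1.31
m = -20.40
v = 2.21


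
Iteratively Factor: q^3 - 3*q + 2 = (q + 2)*(q^2 - 2*q + 1) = (q - 1)*(q + 2)*(q - 1)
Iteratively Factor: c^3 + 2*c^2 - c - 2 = (c + 2)*(c^2 - 1) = (c + 1)*(c + 2)*(c - 1)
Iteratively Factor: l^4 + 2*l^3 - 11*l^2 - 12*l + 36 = (l + 3)*(l^3 - l^2 - 8*l + 12) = (l + 3)^2*(l^2 - 4*l + 4) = (l - 2)*(l + 3)^2*(l - 2)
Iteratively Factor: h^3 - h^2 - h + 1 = (h - 1)*(h^2 - 1) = (h - 1)^2*(h + 1)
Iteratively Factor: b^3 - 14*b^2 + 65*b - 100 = (b - 5)*(b^2 - 9*b + 20) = (b - 5)*(b - 4)*(b - 5)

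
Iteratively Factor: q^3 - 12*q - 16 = (q + 2)*(q^2 - 2*q - 8) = (q - 4)*(q + 2)*(q + 2)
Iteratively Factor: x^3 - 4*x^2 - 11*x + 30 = (x + 3)*(x^2 - 7*x + 10) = (x - 5)*(x + 3)*(x - 2)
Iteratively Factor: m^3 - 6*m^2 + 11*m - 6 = (m - 2)*(m^2 - 4*m + 3) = (m - 3)*(m - 2)*(m - 1)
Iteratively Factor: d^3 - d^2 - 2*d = (d - 2)*(d^2 + d) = (d - 2)*(d + 1)*(d)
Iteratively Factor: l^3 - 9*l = (l)*(l^2 - 9) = l*(l - 3)*(l + 3)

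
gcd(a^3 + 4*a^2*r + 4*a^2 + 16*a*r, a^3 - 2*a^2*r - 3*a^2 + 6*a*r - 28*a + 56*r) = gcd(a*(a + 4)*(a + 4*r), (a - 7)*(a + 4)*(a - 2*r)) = a + 4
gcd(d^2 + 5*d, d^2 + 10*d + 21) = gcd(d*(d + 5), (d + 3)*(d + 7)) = 1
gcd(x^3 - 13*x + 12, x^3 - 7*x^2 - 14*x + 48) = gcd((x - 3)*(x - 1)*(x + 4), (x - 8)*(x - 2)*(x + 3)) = 1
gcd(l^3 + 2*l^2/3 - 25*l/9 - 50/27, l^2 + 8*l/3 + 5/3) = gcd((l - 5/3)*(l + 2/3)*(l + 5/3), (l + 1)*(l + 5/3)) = l + 5/3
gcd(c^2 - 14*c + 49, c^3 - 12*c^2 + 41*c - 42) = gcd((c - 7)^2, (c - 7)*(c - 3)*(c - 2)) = c - 7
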